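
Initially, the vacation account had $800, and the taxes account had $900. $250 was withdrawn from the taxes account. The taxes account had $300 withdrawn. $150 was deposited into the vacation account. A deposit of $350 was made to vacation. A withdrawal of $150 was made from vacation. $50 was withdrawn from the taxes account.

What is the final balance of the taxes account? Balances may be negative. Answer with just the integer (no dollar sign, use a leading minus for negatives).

Tracking account balances step by step:
Start: vacation=800, taxes=900
Event 1 (withdraw 250 from taxes): taxes: 900 - 250 = 650. Balances: vacation=800, taxes=650
Event 2 (withdraw 300 from taxes): taxes: 650 - 300 = 350. Balances: vacation=800, taxes=350
Event 3 (deposit 150 to vacation): vacation: 800 + 150 = 950. Balances: vacation=950, taxes=350
Event 4 (deposit 350 to vacation): vacation: 950 + 350 = 1300. Balances: vacation=1300, taxes=350
Event 5 (withdraw 150 from vacation): vacation: 1300 - 150 = 1150. Balances: vacation=1150, taxes=350
Event 6 (withdraw 50 from taxes): taxes: 350 - 50 = 300. Balances: vacation=1150, taxes=300

Final balance of taxes: 300

Answer: 300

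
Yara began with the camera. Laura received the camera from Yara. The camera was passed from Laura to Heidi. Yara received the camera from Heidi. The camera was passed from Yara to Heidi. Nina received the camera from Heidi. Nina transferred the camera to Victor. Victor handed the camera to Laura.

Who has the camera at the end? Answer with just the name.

Answer: Laura

Derivation:
Tracking the camera through each event:
Start: Yara has the camera.
After event 1: Laura has the camera.
After event 2: Heidi has the camera.
After event 3: Yara has the camera.
After event 4: Heidi has the camera.
After event 5: Nina has the camera.
After event 6: Victor has the camera.
After event 7: Laura has the camera.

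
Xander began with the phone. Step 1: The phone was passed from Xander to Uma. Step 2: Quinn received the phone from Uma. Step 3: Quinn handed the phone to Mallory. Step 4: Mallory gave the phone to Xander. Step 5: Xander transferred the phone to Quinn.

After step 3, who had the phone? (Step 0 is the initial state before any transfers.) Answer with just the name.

Tracking the phone holder through step 3:
After step 0 (start): Xander
After step 1: Uma
After step 2: Quinn
After step 3: Mallory

At step 3, the holder is Mallory.

Answer: Mallory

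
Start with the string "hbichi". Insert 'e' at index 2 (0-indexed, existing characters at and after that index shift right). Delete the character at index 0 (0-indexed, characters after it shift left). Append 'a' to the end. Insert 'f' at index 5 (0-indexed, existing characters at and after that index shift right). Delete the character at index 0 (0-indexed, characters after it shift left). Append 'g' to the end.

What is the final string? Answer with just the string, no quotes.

Answer: eichfiag

Derivation:
Applying each edit step by step:
Start: "hbichi"
Op 1 (insert 'e' at idx 2): "hbichi" -> "hbeichi"
Op 2 (delete idx 0 = 'h'): "hbeichi" -> "beichi"
Op 3 (append 'a'): "beichi" -> "beichia"
Op 4 (insert 'f' at idx 5): "beichia" -> "beichfia"
Op 5 (delete idx 0 = 'b'): "beichfia" -> "eichfia"
Op 6 (append 'g'): "eichfia" -> "eichfiag"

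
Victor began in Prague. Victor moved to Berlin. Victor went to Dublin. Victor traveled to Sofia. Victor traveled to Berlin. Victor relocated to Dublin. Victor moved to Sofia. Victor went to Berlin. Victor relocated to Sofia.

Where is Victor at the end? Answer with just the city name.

Tracking Victor's location:
Start: Victor is in Prague.
After move 1: Prague -> Berlin. Victor is in Berlin.
After move 2: Berlin -> Dublin. Victor is in Dublin.
After move 3: Dublin -> Sofia. Victor is in Sofia.
After move 4: Sofia -> Berlin. Victor is in Berlin.
After move 5: Berlin -> Dublin. Victor is in Dublin.
After move 6: Dublin -> Sofia. Victor is in Sofia.
After move 7: Sofia -> Berlin. Victor is in Berlin.
After move 8: Berlin -> Sofia. Victor is in Sofia.

Answer: Sofia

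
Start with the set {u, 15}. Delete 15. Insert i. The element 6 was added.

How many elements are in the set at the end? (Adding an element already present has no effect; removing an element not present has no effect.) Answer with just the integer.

Tracking the set through each operation:
Start: {15, u}
Event 1 (remove 15): removed. Set: {u}
Event 2 (add i): added. Set: {i, u}
Event 3 (add 6): added. Set: {6, i, u}

Final set: {6, i, u} (size 3)

Answer: 3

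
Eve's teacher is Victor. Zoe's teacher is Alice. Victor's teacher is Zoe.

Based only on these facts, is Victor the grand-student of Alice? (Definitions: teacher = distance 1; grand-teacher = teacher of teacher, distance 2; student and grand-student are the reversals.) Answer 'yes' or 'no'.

Reconstructing the teacher chain from the given facts:
  Alice -> Zoe -> Victor -> Eve
(each arrow means 'teacher of the next')
Positions in the chain (0 = top):
  position of Alice: 0
  position of Zoe: 1
  position of Victor: 2
  position of Eve: 3

Victor is at position 2, Alice is at position 0; signed distance (j - i) = -2.
'grand-student' requires j - i = -2. Actual distance is -2, so the relation HOLDS.

Answer: yes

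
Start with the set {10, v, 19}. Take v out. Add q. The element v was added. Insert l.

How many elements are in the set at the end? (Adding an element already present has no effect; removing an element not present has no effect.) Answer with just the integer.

Answer: 5

Derivation:
Tracking the set through each operation:
Start: {10, 19, v}
Event 1 (remove v): removed. Set: {10, 19}
Event 2 (add q): added. Set: {10, 19, q}
Event 3 (add v): added. Set: {10, 19, q, v}
Event 4 (add l): added. Set: {10, 19, l, q, v}

Final set: {10, 19, l, q, v} (size 5)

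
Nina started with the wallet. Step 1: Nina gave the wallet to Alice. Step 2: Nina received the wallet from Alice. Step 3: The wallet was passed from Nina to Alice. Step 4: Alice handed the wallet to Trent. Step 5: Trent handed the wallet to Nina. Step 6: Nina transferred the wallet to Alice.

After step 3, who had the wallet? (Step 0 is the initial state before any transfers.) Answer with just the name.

Answer: Alice

Derivation:
Tracking the wallet holder through step 3:
After step 0 (start): Nina
After step 1: Alice
After step 2: Nina
After step 3: Alice

At step 3, the holder is Alice.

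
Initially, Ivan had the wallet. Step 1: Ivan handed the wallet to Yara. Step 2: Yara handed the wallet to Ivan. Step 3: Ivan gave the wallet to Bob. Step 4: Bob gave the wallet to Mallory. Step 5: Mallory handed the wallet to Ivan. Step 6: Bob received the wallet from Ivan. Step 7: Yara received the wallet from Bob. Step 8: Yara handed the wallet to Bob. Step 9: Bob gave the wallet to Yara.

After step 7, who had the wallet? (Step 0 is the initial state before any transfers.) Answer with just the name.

Answer: Yara

Derivation:
Tracking the wallet holder through step 7:
After step 0 (start): Ivan
After step 1: Yara
After step 2: Ivan
After step 3: Bob
After step 4: Mallory
After step 5: Ivan
After step 6: Bob
After step 7: Yara

At step 7, the holder is Yara.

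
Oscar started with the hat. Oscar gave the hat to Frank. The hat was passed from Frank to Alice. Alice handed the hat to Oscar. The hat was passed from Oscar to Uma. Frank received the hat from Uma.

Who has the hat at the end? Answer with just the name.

Answer: Frank

Derivation:
Tracking the hat through each event:
Start: Oscar has the hat.
After event 1: Frank has the hat.
After event 2: Alice has the hat.
After event 3: Oscar has the hat.
After event 4: Uma has the hat.
After event 5: Frank has the hat.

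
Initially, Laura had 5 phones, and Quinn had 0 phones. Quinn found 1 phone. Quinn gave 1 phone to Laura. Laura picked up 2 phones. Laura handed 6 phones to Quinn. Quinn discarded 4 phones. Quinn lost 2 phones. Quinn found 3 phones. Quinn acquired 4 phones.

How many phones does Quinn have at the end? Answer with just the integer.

Answer: 7

Derivation:
Tracking counts step by step:
Start: Laura=5, Quinn=0
Event 1 (Quinn +1): Quinn: 0 -> 1. State: Laura=5, Quinn=1
Event 2 (Quinn -> Laura, 1): Quinn: 1 -> 0, Laura: 5 -> 6. State: Laura=6, Quinn=0
Event 3 (Laura +2): Laura: 6 -> 8. State: Laura=8, Quinn=0
Event 4 (Laura -> Quinn, 6): Laura: 8 -> 2, Quinn: 0 -> 6. State: Laura=2, Quinn=6
Event 5 (Quinn -4): Quinn: 6 -> 2. State: Laura=2, Quinn=2
Event 6 (Quinn -2): Quinn: 2 -> 0. State: Laura=2, Quinn=0
Event 7 (Quinn +3): Quinn: 0 -> 3. State: Laura=2, Quinn=3
Event 8 (Quinn +4): Quinn: 3 -> 7. State: Laura=2, Quinn=7

Quinn's final count: 7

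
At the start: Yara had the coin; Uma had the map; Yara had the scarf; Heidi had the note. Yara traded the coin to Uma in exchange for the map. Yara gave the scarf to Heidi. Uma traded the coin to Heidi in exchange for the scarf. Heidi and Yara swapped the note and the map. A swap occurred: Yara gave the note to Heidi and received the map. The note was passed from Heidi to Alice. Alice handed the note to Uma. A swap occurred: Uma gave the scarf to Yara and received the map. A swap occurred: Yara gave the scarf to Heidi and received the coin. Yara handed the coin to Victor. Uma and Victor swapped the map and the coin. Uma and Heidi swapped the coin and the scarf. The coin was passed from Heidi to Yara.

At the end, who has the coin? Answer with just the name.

Tracking all object holders:
Start: coin:Yara, map:Uma, scarf:Yara, note:Heidi
Event 1 (swap coin<->map: now coin:Uma, map:Yara). State: coin:Uma, map:Yara, scarf:Yara, note:Heidi
Event 2 (give scarf: Yara -> Heidi). State: coin:Uma, map:Yara, scarf:Heidi, note:Heidi
Event 3 (swap coin<->scarf: now coin:Heidi, scarf:Uma). State: coin:Heidi, map:Yara, scarf:Uma, note:Heidi
Event 4 (swap note<->map: now note:Yara, map:Heidi). State: coin:Heidi, map:Heidi, scarf:Uma, note:Yara
Event 5 (swap note<->map: now note:Heidi, map:Yara). State: coin:Heidi, map:Yara, scarf:Uma, note:Heidi
Event 6 (give note: Heidi -> Alice). State: coin:Heidi, map:Yara, scarf:Uma, note:Alice
Event 7 (give note: Alice -> Uma). State: coin:Heidi, map:Yara, scarf:Uma, note:Uma
Event 8 (swap scarf<->map: now scarf:Yara, map:Uma). State: coin:Heidi, map:Uma, scarf:Yara, note:Uma
Event 9 (swap scarf<->coin: now scarf:Heidi, coin:Yara). State: coin:Yara, map:Uma, scarf:Heidi, note:Uma
Event 10 (give coin: Yara -> Victor). State: coin:Victor, map:Uma, scarf:Heidi, note:Uma
Event 11 (swap map<->coin: now map:Victor, coin:Uma). State: coin:Uma, map:Victor, scarf:Heidi, note:Uma
Event 12 (swap coin<->scarf: now coin:Heidi, scarf:Uma). State: coin:Heidi, map:Victor, scarf:Uma, note:Uma
Event 13 (give coin: Heidi -> Yara). State: coin:Yara, map:Victor, scarf:Uma, note:Uma

Final state: coin:Yara, map:Victor, scarf:Uma, note:Uma
The coin is held by Yara.

Answer: Yara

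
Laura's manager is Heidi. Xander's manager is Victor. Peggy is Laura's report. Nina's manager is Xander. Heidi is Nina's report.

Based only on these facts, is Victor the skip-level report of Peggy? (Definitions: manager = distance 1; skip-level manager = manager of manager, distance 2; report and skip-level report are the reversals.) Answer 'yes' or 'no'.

Answer: no

Derivation:
Reconstructing the manager chain from the given facts:
  Victor -> Xander -> Nina -> Heidi -> Laura -> Peggy
(each arrow means 'manager of the next')
Positions in the chain (0 = top):
  position of Victor: 0
  position of Xander: 1
  position of Nina: 2
  position of Heidi: 3
  position of Laura: 4
  position of Peggy: 5

Victor is at position 0, Peggy is at position 5; signed distance (j - i) = 5.
'skip-level report' requires j - i = -2. Actual distance is 5, so the relation does NOT hold.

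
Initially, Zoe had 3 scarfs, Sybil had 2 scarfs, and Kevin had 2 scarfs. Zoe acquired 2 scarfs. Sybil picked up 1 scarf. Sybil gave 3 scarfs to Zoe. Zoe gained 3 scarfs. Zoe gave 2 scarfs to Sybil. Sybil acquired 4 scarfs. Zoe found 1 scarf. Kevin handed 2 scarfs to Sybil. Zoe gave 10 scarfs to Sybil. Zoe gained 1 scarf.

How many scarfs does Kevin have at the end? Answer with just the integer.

Answer: 0

Derivation:
Tracking counts step by step:
Start: Zoe=3, Sybil=2, Kevin=2
Event 1 (Zoe +2): Zoe: 3 -> 5. State: Zoe=5, Sybil=2, Kevin=2
Event 2 (Sybil +1): Sybil: 2 -> 3. State: Zoe=5, Sybil=3, Kevin=2
Event 3 (Sybil -> Zoe, 3): Sybil: 3 -> 0, Zoe: 5 -> 8. State: Zoe=8, Sybil=0, Kevin=2
Event 4 (Zoe +3): Zoe: 8 -> 11. State: Zoe=11, Sybil=0, Kevin=2
Event 5 (Zoe -> Sybil, 2): Zoe: 11 -> 9, Sybil: 0 -> 2. State: Zoe=9, Sybil=2, Kevin=2
Event 6 (Sybil +4): Sybil: 2 -> 6. State: Zoe=9, Sybil=6, Kevin=2
Event 7 (Zoe +1): Zoe: 9 -> 10. State: Zoe=10, Sybil=6, Kevin=2
Event 8 (Kevin -> Sybil, 2): Kevin: 2 -> 0, Sybil: 6 -> 8. State: Zoe=10, Sybil=8, Kevin=0
Event 9 (Zoe -> Sybil, 10): Zoe: 10 -> 0, Sybil: 8 -> 18. State: Zoe=0, Sybil=18, Kevin=0
Event 10 (Zoe +1): Zoe: 0 -> 1. State: Zoe=1, Sybil=18, Kevin=0

Kevin's final count: 0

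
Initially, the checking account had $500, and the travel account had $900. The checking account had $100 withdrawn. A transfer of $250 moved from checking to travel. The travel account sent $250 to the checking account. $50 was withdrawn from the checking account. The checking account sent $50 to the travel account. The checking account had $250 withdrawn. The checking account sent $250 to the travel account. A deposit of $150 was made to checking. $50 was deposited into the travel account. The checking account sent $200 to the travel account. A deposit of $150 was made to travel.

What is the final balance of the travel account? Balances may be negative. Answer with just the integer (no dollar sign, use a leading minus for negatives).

Tracking account balances step by step:
Start: checking=500, travel=900
Event 1 (withdraw 100 from checking): checking: 500 - 100 = 400. Balances: checking=400, travel=900
Event 2 (transfer 250 checking -> travel): checking: 400 - 250 = 150, travel: 900 + 250 = 1150. Balances: checking=150, travel=1150
Event 3 (transfer 250 travel -> checking): travel: 1150 - 250 = 900, checking: 150 + 250 = 400. Balances: checking=400, travel=900
Event 4 (withdraw 50 from checking): checking: 400 - 50 = 350. Balances: checking=350, travel=900
Event 5 (transfer 50 checking -> travel): checking: 350 - 50 = 300, travel: 900 + 50 = 950. Balances: checking=300, travel=950
Event 6 (withdraw 250 from checking): checking: 300 - 250 = 50. Balances: checking=50, travel=950
Event 7 (transfer 250 checking -> travel): checking: 50 - 250 = -200, travel: 950 + 250 = 1200. Balances: checking=-200, travel=1200
Event 8 (deposit 150 to checking): checking: -200 + 150 = -50. Balances: checking=-50, travel=1200
Event 9 (deposit 50 to travel): travel: 1200 + 50 = 1250. Balances: checking=-50, travel=1250
Event 10 (transfer 200 checking -> travel): checking: -50 - 200 = -250, travel: 1250 + 200 = 1450. Balances: checking=-250, travel=1450
Event 11 (deposit 150 to travel): travel: 1450 + 150 = 1600. Balances: checking=-250, travel=1600

Final balance of travel: 1600

Answer: 1600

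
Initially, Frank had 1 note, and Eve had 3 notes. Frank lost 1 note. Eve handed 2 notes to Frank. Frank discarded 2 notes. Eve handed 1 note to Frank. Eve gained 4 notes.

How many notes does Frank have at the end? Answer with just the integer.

Answer: 1

Derivation:
Tracking counts step by step:
Start: Frank=1, Eve=3
Event 1 (Frank -1): Frank: 1 -> 0. State: Frank=0, Eve=3
Event 2 (Eve -> Frank, 2): Eve: 3 -> 1, Frank: 0 -> 2. State: Frank=2, Eve=1
Event 3 (Frank -2): Frank: 2 -> 0. State: Frank=0, Eve=1
Event 4 (Eve -> Frank, 1): Eve: 1 -> 0, Frank: 0 -> 1. State: Frank=1, Eve=0
Event 5 (Eve +4): Eve: 0 -> 4. State: Frank=1, Eve=4

Frank's final count: 1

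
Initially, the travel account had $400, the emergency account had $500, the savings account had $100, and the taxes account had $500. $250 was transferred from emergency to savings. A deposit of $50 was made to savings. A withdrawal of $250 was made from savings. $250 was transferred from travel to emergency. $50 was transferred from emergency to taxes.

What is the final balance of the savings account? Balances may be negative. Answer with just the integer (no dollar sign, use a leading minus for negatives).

Answer: 150

Derivation:
Tracking account balances step by step:
Start: travel=400, emergency=500, savings=100, taxes=500
Event 1 (transfer 250 emergency -> savings): emergency: 500 - 250 = 250, savings: 100 + 250 = 350. Balances: travel=400, emergency=250, savings=350, taxes=500
Event 2 (deposit 50 to savings): savings: 350 + 50 = 400. Balances: travel=400, emergency=250, savings=400, taxes=500
Event 3 (withdraw 250 from savings): savings: 400 - 250 = 150. Balances: travel=400, emergency=250, savings=150, taxes=500
Event 4 (transfer 250 travel -> emergency): travel: 400 - 250 = 150, emergency: 250 + 250 = 500. Balances: travel=150, emergency=500, savings=150, taxes=500
Event 5 (transfer 50 emergency -> taxes): emergency: 500 - 50 = 450, taxes: 500 + 50 = 550. Balances: travel=150, emergency=450, savings=150, taxes=550

Final balance of savings: 150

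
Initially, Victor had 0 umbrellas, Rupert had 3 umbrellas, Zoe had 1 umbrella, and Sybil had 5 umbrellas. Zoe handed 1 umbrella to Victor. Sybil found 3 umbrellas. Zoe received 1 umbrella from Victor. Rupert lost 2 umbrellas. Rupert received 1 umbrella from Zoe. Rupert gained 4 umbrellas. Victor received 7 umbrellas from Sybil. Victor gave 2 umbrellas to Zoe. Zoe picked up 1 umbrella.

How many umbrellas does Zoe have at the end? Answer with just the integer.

Answer: 3

Derivation:
Tracking counts step by step:
Start: Victor=0, Rupert=3, Zoe=1, Sybil=5
Event 1 (Zoe -> Victor, 1): Zoe: 1 -> 0, Victor: 0 -> 1. State: Victor=1, Rupert=3, Zoe=0, Sybil=5
Event 2 (Sybil +3): Sybil: 5 -> 8. State: Victor=1, Rupert=3, Zoe=0, Sybil=8
Event 3 (Victor -> Zoe, 1): Victor: 1 -> 0, Zoe: 0 -> 1. State: Victor=0, Rupert=3, Zoe=1, Sybil=8
Event 4 (Rupert -2): Rupert: 3 -> 1. State: Victor=0, Rupert=1, Zoe=1, Sybil=8
Event 5 (Zoe -> Rupert, 1): Zoe: 1 -> 0, Rupert: 1 -> 2. State: Victor=0, Rupert=2, Zoe=0, Sybil=8
Event 6 (Rupert +4): Rupert: 2 -> 6. State: Victor=0, Rupert=6, Zoe=0, Sybil=8
Event 7 (Sybil -> Victor, 7): Sybil: 8 -> 1, Victor: 0 -> 7. State: Victor=7, Rupert=6, Zoe=0, Sybil=1
Event 8 (Victor -> Zoe, 2): Victor: 7 -> 5, Zoe: 0 -> 2. State: Victor=5, Rupert=6, Zoe=2, Sybil=1
Event 9 (Zoe +1): Zoe: 2 -> 3. State: Victor=5, Rupert=6, Zoe=3, Sybil=1

Zoe's final count: 3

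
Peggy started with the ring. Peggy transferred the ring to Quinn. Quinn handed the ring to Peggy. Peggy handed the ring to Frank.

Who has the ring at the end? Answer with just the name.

Tracking the ring through each event:
Start: Peggy has the ring.
After event 1: Quinn has the ring.
After event 2: Peggy has the ring.
After event 3: Frank has the ring.

Answer: Frank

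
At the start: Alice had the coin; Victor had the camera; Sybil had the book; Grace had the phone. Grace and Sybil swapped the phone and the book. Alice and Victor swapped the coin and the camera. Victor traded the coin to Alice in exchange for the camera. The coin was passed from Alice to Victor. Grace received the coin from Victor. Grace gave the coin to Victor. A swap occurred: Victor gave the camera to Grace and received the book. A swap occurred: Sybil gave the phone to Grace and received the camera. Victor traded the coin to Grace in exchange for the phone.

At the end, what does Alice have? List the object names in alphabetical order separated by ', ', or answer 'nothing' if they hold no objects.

Tracking all object holders:
Start: coin:Alice, camera:Victor, book:Sybil, phone:Grace
Event 1 (swap phone<->book: now phone:Sybil, book:Grace). State: coin:Alice, camera:Victor, book:Grace, phone:Sybil
Event 2 (swap coin<->camera: now coin:Victor, camera:Alice). State: coin:Victor, camera:Alice, book:Grace, phone:Sybil
Event 3 (swap coin<->camera: now coin:Alice, camera:Victor). State: coin:Alice, camera:Victor, book:Grace, phone:Sybil
Event 4 (give coin: Alice -> Victor). State: coin:Victor, camera:Victor, book:Grace, phone:Sybil
Event 5 (give coin: Victor -> Grace). State: coin:Grace, camera:Victor, book:Grace, phone:Sybil
Event 6 (give coin: Grace -> Victor). State: coin:Victor, camera:Victor, book:Grace, phone:Sybil
Event 7 (swap camera<->book: now camera:Grace, book:Victor). State: coin:Victor, camera:Grace, book:Victor, phone:Sybil
Event 8 (swap phone<->camera: now phone:Grace, camera:Sybil). State: coin:Victor, camera:Sybil, book:Victor, phone:Grace
Event 9 (swap coin<->phone: now coin:Grace, phone:Victor). State: coin:Grace, camera:Sybil, book:Victor, phone:Victor

Final state: coin:Grace, camera:Sybil, book:Victor, phone:Victor
Alice holds: (nothing).

Answer: nothing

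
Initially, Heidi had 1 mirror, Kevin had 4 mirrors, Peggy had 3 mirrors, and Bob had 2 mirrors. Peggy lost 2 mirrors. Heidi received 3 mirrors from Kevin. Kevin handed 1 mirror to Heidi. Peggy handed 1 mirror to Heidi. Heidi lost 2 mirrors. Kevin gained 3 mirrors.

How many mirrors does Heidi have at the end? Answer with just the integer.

Answer: 4

Derivation:
Tracking counts step by step:
Start: Heidi=1, Kevin=4, Peggy=3, Bob=2
Event 1 (Peggy -2): Peggy: 3 -> 1. State: Heidi=1, Kevin=4, Peggy=1, Bob=2
Event 2 (Kevin -> Heidi, 3): Kevin: 4 -> 1, Heidi: 1 -> 4. State: Heidi=4, Kevin=1, Peggy=1, Bob=2
Event 3 (Kevin -> Heidi, 1): Kevin: 1 -> 0, Heidi: 4 -> 5. State: Heidi=5, Kevin=0, Peggy=1, Bob=2
Event 4 (Peggy -> Heidi, 1): Peggy: 1 -> 0, Heidi: 5 -> 6. State: Heidi=6, Kevin=0, Peggy=0, Bob=2
Event 5 (Heidi -2): Heidi: 6 -> 4. State: Heidi=4, Kevin=0, Peggy=0, Bob=2
Event 6 (Kevin +3): Kevin: 0 -> 3. State: Heidi=4, Kevin=3, Peggy=0, Bob=2

Heidi's final count: 4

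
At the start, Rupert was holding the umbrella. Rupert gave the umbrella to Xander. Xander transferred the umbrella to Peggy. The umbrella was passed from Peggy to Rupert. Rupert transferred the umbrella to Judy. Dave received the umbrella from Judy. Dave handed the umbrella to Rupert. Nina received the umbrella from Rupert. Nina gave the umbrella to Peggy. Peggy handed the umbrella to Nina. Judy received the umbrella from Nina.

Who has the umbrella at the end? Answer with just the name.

Answer: Judy

Derivation:
Tracking the umbrella through each event:
Start: Rupert has the umbrella.
After event 1: Xander has the umbrella.
After event 2: Peggy has the umbrella.
After event 3: Rupert has the umbrella.
After event 4: Judy has the umbrella.
After event 5: Dave has the umbrella.
After event 6: Rupert has the umbrella.
After event 7: Nina has the umbrella.
After event 8: Peggy has the umbrella.
After event 9: Nina has the umbrella.
After event 10: Judy has the umbrella.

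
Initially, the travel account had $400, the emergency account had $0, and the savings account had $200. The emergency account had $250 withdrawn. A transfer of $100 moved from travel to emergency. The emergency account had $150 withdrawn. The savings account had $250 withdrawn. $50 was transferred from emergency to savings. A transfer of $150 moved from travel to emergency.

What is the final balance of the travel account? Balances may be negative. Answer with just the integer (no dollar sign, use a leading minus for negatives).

Tracking account balances step by step:
Start: travel=400, emergency=0, savings=200
Event 1 (withdraw 250 from emergency): emergency: 0 - 250 = -250. Balances: travel=400, emergency=-250, savings=200
Event 2 (transfer 100 travel -> emergency): travel: 400 - 100 = 300, emergency: -250 + 100 = -150. Balances: travel=300, emergency=-150, savings=200
Event 3 (withdraw 150 from emergency): emergency: -150 - 150 = -300. Balances: travel=300, emergency=-300, savings=200
Event 4 (withdraw 250 from savings): savings: 200 - 250 = -50. Balances: travel=300, emergency=-300, savings=-50
Event 5 (transfer 50 emergency -> savings): emergency: -300 - 50 = -350, savings: -50 + 50 = 0. Balances: travel=300, emergency=-350, savings=0
Event 6 (transfer 150 travel -> emergency): travel: 300 - 150 = 150, emergency: -350 + 150 = -200. Balances: travel=150, emergency=-200, savings=0

Final balance of travel: 150

Answer: 150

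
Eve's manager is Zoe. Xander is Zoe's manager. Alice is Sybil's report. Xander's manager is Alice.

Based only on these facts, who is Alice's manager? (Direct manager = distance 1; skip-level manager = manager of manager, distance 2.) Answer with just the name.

Answer: Sybil

Derivation:
Reconstructing the manager chain from the given facts:
  Sybil -> Alice -> Xander -> Zoe -> Eve
(each arrow means 'manager of the next')
Positions in the chain (0 = top):
  position of Sybil: 0
  position of Alice: 1
  position of Xander: 2
  position of Zoe: 3
  position of Eve: 4

Alice is at position 1; the manager is 1 step up the chain, i.e. position 0: Sybil.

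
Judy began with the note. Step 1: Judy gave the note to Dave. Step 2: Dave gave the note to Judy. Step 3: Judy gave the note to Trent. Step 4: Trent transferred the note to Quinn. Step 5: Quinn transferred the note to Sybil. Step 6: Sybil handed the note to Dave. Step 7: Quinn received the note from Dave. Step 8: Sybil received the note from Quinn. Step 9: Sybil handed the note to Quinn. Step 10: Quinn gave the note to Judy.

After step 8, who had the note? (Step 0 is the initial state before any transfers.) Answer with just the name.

Tracking the note holder through step 8:
After step 0 (start): Judy
After step 1: Dave
After step 2: Judy
After step 3: Trent
After step 4: Quinn
After step 5: Sybil
After step 6: Dave
After step 7: Quinn
After step 8: Sybil

At step 8, the holder is Sybil.

Answer: Sybil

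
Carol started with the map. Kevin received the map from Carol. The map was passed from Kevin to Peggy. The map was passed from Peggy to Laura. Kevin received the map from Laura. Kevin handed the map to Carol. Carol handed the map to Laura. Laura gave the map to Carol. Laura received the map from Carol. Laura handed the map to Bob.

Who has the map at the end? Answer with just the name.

Answer: Bob

Derivation:
Tracking the map through each event:
Start: Carol has the map.
After event 1: Kevin has the map.
After event 2: Peggy has the map.
After event 3: Laura has the map.
After event 4: Kevin has the map.
After event 5: Carol has the map.
After event 6: Laura has the map.
After event 7: Carol has the map.
After event 8: Laura has the map.
After event 9: Bob has the map.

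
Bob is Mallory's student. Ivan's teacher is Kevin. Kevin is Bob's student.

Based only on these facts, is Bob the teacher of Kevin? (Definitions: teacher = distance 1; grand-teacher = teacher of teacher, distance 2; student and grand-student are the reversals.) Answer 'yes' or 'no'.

Reconstructing the teacher chain from the given facts:
  Mallory -> Bob -> Kevin -> Ivan
(each arrow means 'teacher of the next')
Positions in the chain (0 = top):
  position of Mallory: 0
  position of Bob: 1
  position of Kevin: 2
  position of Ivan: 3

Bob is at position 1, Kevin is at position 2; signed distance (j - i) = 1.
'teacher' requires j - i = 1. Actual distance is 1, so the relation HOLDS.

Answer: yes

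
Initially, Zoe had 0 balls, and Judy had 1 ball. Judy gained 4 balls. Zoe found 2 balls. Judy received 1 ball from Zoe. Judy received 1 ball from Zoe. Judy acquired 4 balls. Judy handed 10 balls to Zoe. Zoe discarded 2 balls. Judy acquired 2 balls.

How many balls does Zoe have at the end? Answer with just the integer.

Tracking counts step by step:
Start: Zoe=0, Judy=1
Event 1 (Judy +4): Judy: 1 -> 5. State: Zoe=0, Judy=5
Event 2 (Zoe +2): Zoe: 0 -> 2. State: Zoe=2, Judy=5
Event 3 (Zoe -> Judy, 1): Zoe: 2 -> 1, Judy: 5 -> 6. State: Zoe=1, Judy=6
Event 4 (Zoe -> Judy, 1): Zoe: 1 -> 0, Judy: 6 -> 7. State: Zoe=0, Judy=7
Event 5 (Judy +4): Judy: 7 -> 11. State: Zoe=0, Judy=11
Event 6 (Judy -> Zoe, 10): Judy: 11 -> 1, Zoe: 0 -> 10. State: Zoe=10, Judy=1
Event 7 (Zoe -2): Zoe: 10 -> 8. State: Zoe=8, Judy=1
Event 8 (Judy +2): Judy: 1 -> 3. State: Zoe=8, Judy=3

Zoe's final count: 8

Answer: 8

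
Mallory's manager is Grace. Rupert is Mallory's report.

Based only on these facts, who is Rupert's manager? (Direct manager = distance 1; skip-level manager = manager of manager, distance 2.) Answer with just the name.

Answer: Mallory

Derivation:
Reconstructing the manager chain from the given facts:
  Grace -> Mallory -> Rupert
(each arrow means 'manager of the next')
Positions in the chain (0 = top):
  position of Grace: 0
  position of Mallory: 1
  position of Rupert: 2

Rupert is at position 2; the manager is 1 step up the chain, i.e. position 1: Mallory.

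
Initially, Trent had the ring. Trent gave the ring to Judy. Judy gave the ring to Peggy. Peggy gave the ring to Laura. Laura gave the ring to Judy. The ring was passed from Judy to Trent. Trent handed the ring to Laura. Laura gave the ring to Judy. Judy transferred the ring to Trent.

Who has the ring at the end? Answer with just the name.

Tracking the ring through each event:
Start: Trent has the ring.
After event 1: Judy has the ring.
After event 2: Peggy has the ring.
After event 3: Laura has the ring.
After event 4: Judy has the ring.
After event 5: Trent has the ring.
After event 6: Laura has the ring.
After event 7: Judy has the ring.
After event 8: Trent has the ring.

Answer: Trent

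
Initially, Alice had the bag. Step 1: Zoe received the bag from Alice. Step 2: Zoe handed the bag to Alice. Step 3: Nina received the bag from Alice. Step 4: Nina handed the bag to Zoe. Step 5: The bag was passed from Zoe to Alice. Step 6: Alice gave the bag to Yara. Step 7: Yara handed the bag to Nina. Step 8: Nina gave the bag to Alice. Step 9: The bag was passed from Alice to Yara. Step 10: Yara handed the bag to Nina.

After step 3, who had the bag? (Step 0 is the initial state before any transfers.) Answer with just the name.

Answer: Nina

Derivation:
Tracking the bag holder through step 3:
After step 0 (start): Alice
After step 1: Zoe
After step 2: Alice
After step 3: Nina

At step 3, the holder is Nina.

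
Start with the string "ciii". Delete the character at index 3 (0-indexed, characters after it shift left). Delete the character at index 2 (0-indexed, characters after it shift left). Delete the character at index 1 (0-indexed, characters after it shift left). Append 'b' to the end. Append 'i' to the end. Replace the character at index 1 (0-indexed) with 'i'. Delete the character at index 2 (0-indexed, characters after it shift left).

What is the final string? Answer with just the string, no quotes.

Answer: ci

Derivation:
Applying each edit step by step:
Start: "ciii"
Op 1 (delete idx 3 = 'i'): "ciii" -> "cii"
Op 2 (delete idx 2 = 'i'): "cii" -> "ci"
Op 3 (delete idx 1 = 'i'): "ci" -> "c"
Op 4 (append 'b'): "c" -> "cb"
Op 5 (append 'i'): "cb" -> "cbi"
Op 6 (replace idx 1: 'b' -> 'i'): "cbi" -> "cii"
Op 7 (delete idx 2 = 'i'): "cii" -> "ci"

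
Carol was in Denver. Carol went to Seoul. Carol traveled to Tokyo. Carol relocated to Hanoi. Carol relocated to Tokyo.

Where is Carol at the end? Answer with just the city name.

Answer: Tokyo

Derivation:
Tracking Carol's location:
Start: Carol is in Denver.
After move 1: Denver -> Seoul. Carol is in Seoul.
After move 2: Seoul -> Tokyo. Carol is in Tokyo.
After move 3: Tokyo -> Hanoi. Carol is in Hanoi.
After move 4: Hanoi -> Tokyo. Carol is in Tokyo.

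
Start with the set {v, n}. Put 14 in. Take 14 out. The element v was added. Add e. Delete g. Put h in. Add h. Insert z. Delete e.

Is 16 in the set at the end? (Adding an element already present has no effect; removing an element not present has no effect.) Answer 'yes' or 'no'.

Tracking the set through each operation:
Start: {n, v}
Event 1 (add 14): added. Set: {14, n, v}
Event 2 (remove 14): removed. Set: {n, v}
Event 3 (add v): already present, no change. Set: {n, v}
Event 4 (add e): added. Set: {e, n, v}
Event 5 (remove g): not present, no change. Set: {e, n, v}
Event 6 (add h): added. Set: {e, h, n, v}
Event 7 (add h): already present, no change. Set: {e, h, n, v}
Event 8 (add z): added. Set: {e, h, n, v, z}
Event 9 (remove e): removed. Set: {h, n, v, z}

Final set: {h, n, v, z} (size 4)
16 is NOT in the final set.

Answer: no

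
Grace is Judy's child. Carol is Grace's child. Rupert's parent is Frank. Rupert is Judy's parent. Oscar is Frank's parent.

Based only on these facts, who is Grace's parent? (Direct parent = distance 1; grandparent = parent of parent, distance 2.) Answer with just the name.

Reconstructing the parent chain from the given facts:
  Oscar -> Frank -> Rupert -> Judy -> Grace -> Carol
(each arrow means 'parent of the next')
Positions in the chain (0 = top):
  position of Oscar: 0
  position of Frank: 1
  position of Rupert: 2
  position of Judy: 3
  position of Grace: 4
  position of Carol: 5

Grace is at position 4; the parent is 1 step up the chain, i.e. position 3: Judy.

Answer: Judy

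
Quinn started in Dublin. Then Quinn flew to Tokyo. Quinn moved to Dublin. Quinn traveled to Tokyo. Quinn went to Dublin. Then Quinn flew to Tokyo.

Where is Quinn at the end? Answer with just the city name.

Tracking Quinn's location:
Start: Quinn is in Dublin.
After move 1: Dublin -> Tokyo. Quinn is in Tokyo.
After move 2: Tokyo -> Dublin. Quinn is in Dublin.
After move 3: Dublin -> Tokyo. Quinn is in Tokyo.
After move 4: Tokyo -> Dublin. Quinn is in Dublin.
After move 5: Dublin -> Tokyo. Quinn is in Tokyo.

Answer: Tokyo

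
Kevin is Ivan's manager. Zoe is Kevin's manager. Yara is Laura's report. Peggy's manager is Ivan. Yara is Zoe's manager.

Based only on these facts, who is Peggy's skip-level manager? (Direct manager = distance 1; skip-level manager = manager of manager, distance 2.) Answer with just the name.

Reconstructing the manager chain from the given facts:
  Laura -> Yara -> Zoe -> Kevin -> Ivan -> Peggy
(each arrow means 'manager of the next')
Positions in the chain (0 = top):
  position of Laura: 0
  position of Yara: 1
  position of Zoe: 2
  position of Kevin: 3
  position of Ivan: 4
  position of Peggy: 5

Peggy is at position 5; the skip-level manager is 2 steps up the chain, i.e. position 3: Kevin.

Answer: Kevin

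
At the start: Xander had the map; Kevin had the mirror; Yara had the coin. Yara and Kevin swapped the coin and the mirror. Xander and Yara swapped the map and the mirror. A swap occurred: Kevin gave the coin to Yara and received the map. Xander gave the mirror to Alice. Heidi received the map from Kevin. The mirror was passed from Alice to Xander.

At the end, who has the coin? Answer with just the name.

Answer: Yara

Derivation:
Tracking all object holders:
Start: map:Xander, mirror:Kevin, coin:Yara
Event 1 (swap coin<->mirror: now coin:Kevin, mirror:Yara). State: map:Xander, mirror:Yara, coin:Kevin
Event 2 (swap map<->mirror: now map:Yara, mirror:Xander). State: map:Yara, mirror:Xander, coin:Kevin
Event 3 (swap coin<->map: now coin:Yara, map:Kevin). State: map:Kevin, mirror:Xander, coin:Yara
Event 4 (give mirror: Xander -> Alice). State: map:Kevin, mirror:Alice, coin:Yara
Event 5 (give map: Kevin -> Heidi). State: map:Heidi, mirror:Alice, coin:Yara
Event 6 (give mirror: Alice -> Xander). State: map:Heidi, mirror:Xander, coin:Yara

Final state: map:Heidi, mirror:Xander, coin:Yara
The coin is held by Yara.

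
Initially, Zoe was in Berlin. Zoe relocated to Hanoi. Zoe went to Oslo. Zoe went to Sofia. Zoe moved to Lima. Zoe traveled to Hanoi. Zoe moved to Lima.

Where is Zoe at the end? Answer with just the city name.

Answer: Lima

Derivation:
Tracking Zoe's location:
Start: Zoe is in Berlin.
After move 1: Berlin -> Hanoi. Zoe is in Hanoi.
After move 2: Hanoi -> Oslo. Zoe is in Oslo.
After move 3: Oslo -> Sofia. Zoe is in Sofia.
After move 4: Sofia -> Lima. Zoe is in Lima.
After move 5: Lima -> Hanoi. Zoe is in Hanoi.
After move 6: Hanoi -> Lima. Zoe is in Lima.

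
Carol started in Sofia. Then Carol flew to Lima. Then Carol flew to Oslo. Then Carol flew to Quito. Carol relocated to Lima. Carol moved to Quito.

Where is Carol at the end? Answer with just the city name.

Answer: Quito

Derivation:
Tracking Carol's location:
Start: Carol is in Sofia.
After move 1: Sofia -> Lima. Carol is in Lima.
After move 2: Lima -> Oslo. Carol is in Oslo.
After move 3: Oslo -> Quito. Carol is in Quito.
After move 4: Quito -> Lima. Carol is in Lima.
After move 5: Lima -> Quito. Carol is in Quito.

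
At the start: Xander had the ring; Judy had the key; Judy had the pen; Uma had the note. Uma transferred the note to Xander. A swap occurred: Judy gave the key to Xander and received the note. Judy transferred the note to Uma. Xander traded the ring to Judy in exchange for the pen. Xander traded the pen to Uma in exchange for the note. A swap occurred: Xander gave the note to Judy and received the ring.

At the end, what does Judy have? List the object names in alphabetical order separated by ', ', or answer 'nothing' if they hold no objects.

Tracking all object holders:
Start: ring:Xander, key:Judy, pen:Judy, note:Uma
Event 1 (give note: Uma -> Xander). State: ring:Xander, key:Judy, pen:Judy, note:Xander
Event 2 (swap key<->note: now key:Xander, note:Judy). State: ring:Xander, key:Xander, pen:Judy, note:Judy
Event 3 (give note: Judy -> Uma). State: ring:Xander, key:Xander, pen:Judy, note:Uma
Event 4 (swap ring<->pen: now ring:Judy, pen:Xander). State: ring:Judy, key:Xander, pen:Xander, note:Uma
Event 5 (swap pen<->note: now pen:Uma, note:Xander). State: ring:Judy, key:Xander, pen:Uma, note:Xander
Event 6 (swap note<->ring: now note:Judy, ring:Xander). State: ring:Xander, key:Xander, pen:Uma, note:Judy

Final state: ring:Xander, key:Xander, pen:Uma, note:Judy
Judy holds: note.

Answer: note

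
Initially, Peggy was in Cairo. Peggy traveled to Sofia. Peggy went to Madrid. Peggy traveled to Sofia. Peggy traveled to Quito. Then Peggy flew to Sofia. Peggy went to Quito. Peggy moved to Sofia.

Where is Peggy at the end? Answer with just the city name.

Answer: Sofia

Derivation:
Tracking Peggy's location:
Start: Peggy is in Cairo.
After move 1: Cairo -> Sofia. Peggy is in Sofia.
After move 2: Sofia -> Madrid. Peggy is in Madrid.
After move 3: Madrid -> Sofia. Peggy is in Sofia.
After move 4: Sofia -> Quito. Peggy is in Quito.
After move 5: Quito -> Sofia. Peggy is in Sofia.
After move 6: Sofia -> Quito. Peggy is in Quito.
After move 7: Quito -> Sofia. Peggy is in Sofia.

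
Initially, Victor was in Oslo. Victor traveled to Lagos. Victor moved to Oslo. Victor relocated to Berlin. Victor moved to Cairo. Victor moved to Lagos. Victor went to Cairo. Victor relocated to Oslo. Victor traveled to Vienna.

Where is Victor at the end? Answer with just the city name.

Tracking Victor's location:
Start: Victor is in Oslo.
After move 1: Oslo -> Lagos. Victor is in Lagos.
After move 2: Lagos -> Oslo. Victor is in Oslo.
After move 3: Oslo -> Berlin. Victor is in Berlin.
After move 4: Berlin -> Cairo. Victor is in Cairo.
After move 5: Cairo -> Lagos. Victor is in Lagos.
After move 6: Lagos -> Cairo. Victor is in Cairo.
After move 7: Cairo -> Oslo. Victor is in Oslo.
After move 8: Oslo -> Vienna. Victor is in Vienna.

Answer: Vienna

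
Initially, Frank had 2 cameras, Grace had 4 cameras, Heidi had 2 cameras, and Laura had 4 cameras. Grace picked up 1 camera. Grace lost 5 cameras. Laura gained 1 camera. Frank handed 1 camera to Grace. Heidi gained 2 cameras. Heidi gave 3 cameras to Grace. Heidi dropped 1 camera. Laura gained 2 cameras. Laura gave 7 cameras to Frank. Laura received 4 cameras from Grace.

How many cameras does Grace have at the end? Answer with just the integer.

Tracking counts step by step:
Start: Frank=2, Grace=4, Heidi=2, Laura=4
Event 1 (Grace +1): Grace: 4 -> 5. State: Frank=2, Grace=5, Heidi=2, Laura=4
Event 2 (Grace -5): Grace: 5 -> 0. State: Frank=2, Grace=0, Heidi=2, Laura=4
Event 3 (Laura +1): Laura: 4 -> 5. State: Frank=2, Grace=0, Heidi=2, Laura=5
Event 4 (Frank -> Grace, 1): Frank: 2 -> 1, Grace: 0 -> 1. State: Frank=1, Grace=1, Heidi=2, Laura=5
Event 5 (Heidi +2): Heidi: 2 -> 4. State: Frank=1, Grace=1, Heidi=4, Laura=5
Event 6 (Heidi -> Grace, 3): Heidi: 4 -> 1, Grace: 1 -> 4. State: Frank=1, Grace=4, Heidi=1, Laura=5
Event 7 (Heidi -1): Heidi: 1 -> 0. State: Frank=1, Grace=4, Heidi=0, Laura=5
Event 8 (Laura +2): Laura: 5 -> 7. State: Frank=1, Grace=4, Heidi=0, Laura=7
Event 9 (Laura -> Frank, 7): Laura: 7 -> 0, Frank: 1 -> 8. State: Frank=8, Grace=4, Heidi=0, Laura=0
Event 10 (Grace -> Laura, 4): Grace: 4 -> 0, Laura: 0 -> 4. State: Frank=8, Grace=0, Heidi=0, Laura=4

Grace's final count: 0

Answer: 0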